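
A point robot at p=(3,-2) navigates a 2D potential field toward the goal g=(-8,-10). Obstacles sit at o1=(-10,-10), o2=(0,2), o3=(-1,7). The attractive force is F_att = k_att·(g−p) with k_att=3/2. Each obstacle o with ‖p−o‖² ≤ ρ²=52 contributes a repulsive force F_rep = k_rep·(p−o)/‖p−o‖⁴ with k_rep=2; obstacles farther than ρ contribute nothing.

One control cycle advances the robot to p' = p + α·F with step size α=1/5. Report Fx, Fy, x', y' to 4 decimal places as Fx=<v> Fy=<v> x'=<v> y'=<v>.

Fx=-16.4904 Fy=-12.0128 x'=-0.2981 y'=-4.4026

F_att = 3/2·(g−p) = 3/2·(-11,-8) = (-16.5000,-12.0000)
o1: d²=233 > ρ²=52 → inactive
o2: d²=25 ≤ ρ²=52; F_rep = 2·(3,-4)/25² = (0.0096,-0.0128)
o3: d²=97 > ρ²=52 → inactive
F = F_att + ΣF_rep = (-16.4904,-12.0128)
p' = p + 1/5·F = (-0.2981,-4.4026)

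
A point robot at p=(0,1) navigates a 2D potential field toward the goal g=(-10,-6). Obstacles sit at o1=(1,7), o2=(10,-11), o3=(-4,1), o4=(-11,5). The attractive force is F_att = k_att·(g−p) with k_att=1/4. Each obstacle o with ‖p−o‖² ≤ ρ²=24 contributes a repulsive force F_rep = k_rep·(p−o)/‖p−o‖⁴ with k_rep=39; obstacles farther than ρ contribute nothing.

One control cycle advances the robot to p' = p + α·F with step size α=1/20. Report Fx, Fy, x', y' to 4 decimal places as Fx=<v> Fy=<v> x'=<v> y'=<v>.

Fx=-1.8906 Fy=-1.7500 x'=-0.0945 y'=0.9125

F_att = 1/4·(g−p) = 1/4·(-10,-7) = (-2.5000,-1.7500)
o1: d²=37 > ρ²=24 → inactive
o2: d²=244 > ρ²=24 → inactive
o3: d²=16 ≤ ρ²=24; F_rep = 39·(4,0)/16² = (0.6094,0.0000)
o4: d²=137 > ρ²=24 → inactive
F = F_att + ΣF_rep = (-1.8906,-1.7500)
p' = p + 1/20·F = (-0.0945,0.9125)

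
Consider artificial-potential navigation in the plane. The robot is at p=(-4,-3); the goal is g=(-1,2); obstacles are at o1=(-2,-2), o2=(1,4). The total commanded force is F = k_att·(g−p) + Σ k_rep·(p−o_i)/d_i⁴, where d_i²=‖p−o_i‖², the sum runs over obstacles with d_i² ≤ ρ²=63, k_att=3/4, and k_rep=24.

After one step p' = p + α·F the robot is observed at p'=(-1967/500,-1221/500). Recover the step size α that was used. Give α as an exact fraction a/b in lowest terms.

α = 1/5

F_att = 3/4·(g−p) = 3/4·(3,5) = (2.2500,3.7500)
o1: d²=5 ≤ ρ²=63; F_rep = 24·(-2,-1)/5² = (-1.9200,-0.9600)
o2: d²=74 > ρ²=63 → inactive
F = F_att + ΣF_rep = (0.3300,2.7900)
Δp = p'−p = (0.0660,0.5580); α = Δx/Fx = (33/500) / (33/100) = 1/5
check: Δy/Fy = (279/500) / (279/100) = 1/5 ✓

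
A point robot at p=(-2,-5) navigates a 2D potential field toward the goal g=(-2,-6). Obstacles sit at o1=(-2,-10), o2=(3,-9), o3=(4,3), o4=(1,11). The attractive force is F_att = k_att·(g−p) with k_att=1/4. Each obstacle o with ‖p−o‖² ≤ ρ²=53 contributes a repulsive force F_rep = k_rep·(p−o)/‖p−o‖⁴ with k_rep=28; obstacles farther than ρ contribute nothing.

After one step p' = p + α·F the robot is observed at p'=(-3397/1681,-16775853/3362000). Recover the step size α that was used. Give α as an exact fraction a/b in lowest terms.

F_att = 1/4·(g−p) = 1/4·(0,-1) = (0.0000,-0.2500)
o1: d²=25 ≤ ρ²=53; F_rep = 28·(0,5)/25² = (0.0000,0.2240)
o2: d²=41 ≤ ρ²=53; F_rep = 28·(-5,4)/41² = (-0.0833,0.0666)
o3: d²=100 > ρ²=53 → inactive
o4: d²=265 > ρ²=53 → inactive
F = F_att + ΣF_rep = (-0.0833,0.0406)
Δp = p'−p = (-0.0208,0.0102); α = Δx/Fx = (-35/1681) / (-140/1681) = 1/4
check: Δy/Fy = (34147/3362000) / (34147/840500) = 1/4 ✓

α = 1/4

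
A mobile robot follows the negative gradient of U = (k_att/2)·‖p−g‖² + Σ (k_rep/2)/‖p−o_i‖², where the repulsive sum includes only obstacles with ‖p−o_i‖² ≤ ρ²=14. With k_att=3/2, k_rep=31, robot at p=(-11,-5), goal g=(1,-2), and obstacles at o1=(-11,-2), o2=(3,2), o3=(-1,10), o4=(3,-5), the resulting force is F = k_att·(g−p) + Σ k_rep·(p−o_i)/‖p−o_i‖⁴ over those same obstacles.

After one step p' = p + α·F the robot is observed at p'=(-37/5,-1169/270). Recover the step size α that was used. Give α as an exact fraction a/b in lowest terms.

F_att = 3/2·(g−p) = 3/2·(12,3) = (18.0000,4.5000)
o1: d²=9 ≤ ρ²=14; F_rep = 31·(0,-3)/9² = (0.0000,-1.1481)
o2: d²=245 > ρ²=14 → inactive
o3: d²=325 > ρ²=14 → inactive
o4: d²=196 > ρ²=14 → inactive
F = F_att + ΣF_rep = (18.0000,3.3519)
Δp = p'−p = (3.6000,0.6704); α = Δx/Fx = (18/5) / (18) = 1/5
check: Δy/Fy = (181/270) / (181/54) = 1/5 ✓

α = 1/5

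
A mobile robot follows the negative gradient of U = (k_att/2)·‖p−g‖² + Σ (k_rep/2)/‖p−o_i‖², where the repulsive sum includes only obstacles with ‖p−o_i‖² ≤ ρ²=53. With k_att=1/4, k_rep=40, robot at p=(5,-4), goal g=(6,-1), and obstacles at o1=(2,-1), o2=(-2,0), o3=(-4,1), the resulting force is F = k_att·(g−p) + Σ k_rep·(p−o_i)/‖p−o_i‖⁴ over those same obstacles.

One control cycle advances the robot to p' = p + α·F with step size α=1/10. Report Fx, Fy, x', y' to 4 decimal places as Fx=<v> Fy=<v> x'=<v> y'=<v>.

Fx=0.6204 Fy=0.3796 x'=5.0620 y'=-3.9620

F_att = 1/4·(g−p) = 1/4·(1,3) = (0.2500,0.7500)
o1: d²=18 ≤ ρ²=53; F_rep = 40·(3,-3)/18² = (0.3704,-0.3704)
o2: d²=65 > ρ²=53 → inactive
o3: d²=106 > ρ²=53 → inactive
F = F_att + ΣF_rep = (0.6204,0.3796)
p' = p + 1/10·F = (5.0620,-3.9620)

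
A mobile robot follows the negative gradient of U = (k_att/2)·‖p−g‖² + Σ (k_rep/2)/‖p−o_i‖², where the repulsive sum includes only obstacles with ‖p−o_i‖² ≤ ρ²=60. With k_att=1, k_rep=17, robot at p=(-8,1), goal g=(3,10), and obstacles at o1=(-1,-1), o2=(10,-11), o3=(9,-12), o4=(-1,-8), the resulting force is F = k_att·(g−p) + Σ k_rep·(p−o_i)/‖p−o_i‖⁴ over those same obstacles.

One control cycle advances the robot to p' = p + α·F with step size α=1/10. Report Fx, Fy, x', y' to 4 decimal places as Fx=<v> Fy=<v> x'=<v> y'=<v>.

Fx=10.9576 Fy=9.0121 x'=-6.9042 y'=1.9012

F_att = 1·(g−p) = 1·(11,9) = (11.0000,9.0000)
o1: d²=53 ≤ ρ²=60; F_rep = 17·(-7,2)/53² = (-0.0424,0.0121)
o2: d²=468 > ρ²=60 → inactive
o3: d²=458 > ρ²=60 → inactive
o4: d²=130 > ρ²=60 → inactive
F = F_att + ΣF_rep = (10.9576,9.0121)
p' = p + 1/10·F = (-6.9042,1.9012)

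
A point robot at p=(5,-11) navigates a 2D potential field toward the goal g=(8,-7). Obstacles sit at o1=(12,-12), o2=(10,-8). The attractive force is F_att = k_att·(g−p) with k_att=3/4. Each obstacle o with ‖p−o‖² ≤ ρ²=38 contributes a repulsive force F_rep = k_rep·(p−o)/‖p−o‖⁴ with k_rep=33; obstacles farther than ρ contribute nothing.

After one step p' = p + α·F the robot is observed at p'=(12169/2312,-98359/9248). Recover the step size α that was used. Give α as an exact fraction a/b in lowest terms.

F_att = 3/4·(g−p) = 3/4·(3,4) = (2.2500,3.0000)
o1: d²=50 > ρ²=38 → inactive
o2: d²=34 ≤ ρ²=38; F_rep = 33·(-5,-3)/34² = (-0.1427,-0.0856)
F = F_att + ΣF_rep = (2.1073,2.9144)
Δp = p'−p = (0.2634,0.3643); α = Δx/Fx = (609/2312) / (609/289) = 1/8
check: Δy/Fy = (3369/9248) / (3369/1156) = 1/8 ✓

α = 1/8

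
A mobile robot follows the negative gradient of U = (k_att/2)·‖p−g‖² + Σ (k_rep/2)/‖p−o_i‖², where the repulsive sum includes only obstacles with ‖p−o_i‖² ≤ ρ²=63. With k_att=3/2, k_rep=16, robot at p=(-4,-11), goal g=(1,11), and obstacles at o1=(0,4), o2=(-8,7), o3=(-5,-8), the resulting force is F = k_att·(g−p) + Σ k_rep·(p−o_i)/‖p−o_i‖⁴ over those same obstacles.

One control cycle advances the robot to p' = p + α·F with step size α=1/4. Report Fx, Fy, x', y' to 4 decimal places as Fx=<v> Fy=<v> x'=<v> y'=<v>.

Fx=7.6600 Fy=32.5200 x'=-2.0850 y'=-2.8700

F_att = 3/2·(g−p) = 3/2·(5,22) = (7.5000,33.0000)
o1: d²=241 > ρ²=63 → inactive
o2: d²=340 > ρ²=63 → inactive
o3: d²=10 ≤ ρ²=63; F_rep = 16·(1,-3)/10² = (0.1600,-0.4800)
F = F_att + ΣF_rep = (7.6600,32.5200)
p' = p + 1/4·F = (-2.0850,-2.8700)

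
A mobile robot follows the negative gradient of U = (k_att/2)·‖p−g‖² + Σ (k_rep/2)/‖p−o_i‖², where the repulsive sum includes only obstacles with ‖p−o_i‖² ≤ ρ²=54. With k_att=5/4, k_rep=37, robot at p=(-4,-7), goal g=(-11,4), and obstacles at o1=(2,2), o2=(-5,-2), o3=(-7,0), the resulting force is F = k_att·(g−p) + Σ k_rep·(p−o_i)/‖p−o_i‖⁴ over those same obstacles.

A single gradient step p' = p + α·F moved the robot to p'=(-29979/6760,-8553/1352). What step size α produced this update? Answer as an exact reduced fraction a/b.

α = 1/20

F_att = 5/4·(g−p) = 5/4·(-7,11) = (-8.7500,13.7500)
o1: d²=117 > ρ²=54 → inactive
o2: d²=26 ≤ ρ²=54; F_rep = 37·(1,-5)/26² = (0.0547,-0.2737)
o3: d²=58 > ρ²=54 → inactive
F = F_att + ΣF_rep = (-8.6953,13.4763)
Δp = p'−p = (-0.4348,0.6738); α = Δx/Fx = (-2939/6760) / (-2939/338) = 1/20
check: Δy/Fy = (911/1352) / (4555/338) = 1/20 ✓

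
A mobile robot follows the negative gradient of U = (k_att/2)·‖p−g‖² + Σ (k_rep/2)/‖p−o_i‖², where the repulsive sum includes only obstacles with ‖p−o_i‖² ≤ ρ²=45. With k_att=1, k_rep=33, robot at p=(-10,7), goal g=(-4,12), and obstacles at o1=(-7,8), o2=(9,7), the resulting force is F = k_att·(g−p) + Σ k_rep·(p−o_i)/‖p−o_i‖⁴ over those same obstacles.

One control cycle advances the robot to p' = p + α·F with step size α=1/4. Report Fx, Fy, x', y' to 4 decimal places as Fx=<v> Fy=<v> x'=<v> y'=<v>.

Fx=5.0100 Fy=4.6700 x'=-8.7475 y'=8.1675

F_att = 1·(g−p) = 1·(6,5) = (6.0000,5.0000)
o1: d²=10 ≤ ρ²=45; F_rep = 33·(-3,-1)/10² = (-0.9900,-0.3300)
o2: d²=361 > ρ²=45 → inactive
F = F_att + ΣF_rep = (5.0100,4.6700)
p' = p + 1/4·F = (-8.7475,8.1675)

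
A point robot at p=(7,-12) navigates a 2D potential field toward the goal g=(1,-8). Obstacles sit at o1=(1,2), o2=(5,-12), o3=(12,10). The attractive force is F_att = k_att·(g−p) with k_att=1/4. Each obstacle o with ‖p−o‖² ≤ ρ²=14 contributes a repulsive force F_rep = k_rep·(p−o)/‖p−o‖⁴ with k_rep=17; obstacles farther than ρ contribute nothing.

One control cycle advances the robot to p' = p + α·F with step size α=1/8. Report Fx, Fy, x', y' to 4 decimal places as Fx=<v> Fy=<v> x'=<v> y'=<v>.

Fx=0.6250 Fy=1.0000 x'=7.0781 y'=-11.8750

F_att = 1/4·(g−p) = 1/4·(-6,4) = (-1.5000,1.0000)
o1: d²=232 > ρ²=14 → inactive
o2: d²=4 ≤ ρ²=14; F_rep = 17·(2,0)/4² = (2.1250,0.0000)
o3: d²=509 > ρ²=14 → inactive
F = F_att + ΣF_rep = (0.6250,1.0000)
p' = p + 1/8·F = (7.0781,-11.8750)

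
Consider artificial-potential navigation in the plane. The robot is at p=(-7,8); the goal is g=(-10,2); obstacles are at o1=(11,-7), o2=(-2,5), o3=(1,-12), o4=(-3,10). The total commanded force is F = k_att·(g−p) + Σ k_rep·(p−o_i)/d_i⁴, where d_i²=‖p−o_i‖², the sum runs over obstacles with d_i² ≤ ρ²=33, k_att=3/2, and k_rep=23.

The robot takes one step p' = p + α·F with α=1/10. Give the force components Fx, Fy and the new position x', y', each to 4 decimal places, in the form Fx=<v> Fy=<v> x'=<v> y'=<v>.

F_att = 3/2·(g−p) = 3/2·(-3,-6) = (-4.5000,-9.0000)
o1: d²=549 > ρ²=33 → inactive
o2: d²=34 > ρ²=33 → inactive
o3: d²=464 > ρ²=33 → inactive
o4: d²=20 ≤ ρ²=33; F_rep = 23·(-4,-2)/20² = (-0.2300,-0.1150)
F = F_att + ΣF_rep = (-4.7300,-9.1150)
p' = p + 1/10·F = (-7.4730,7.0885)

Fx=-4.7300 Fy=-9.1150 x'=-7.4730 y'=7.0885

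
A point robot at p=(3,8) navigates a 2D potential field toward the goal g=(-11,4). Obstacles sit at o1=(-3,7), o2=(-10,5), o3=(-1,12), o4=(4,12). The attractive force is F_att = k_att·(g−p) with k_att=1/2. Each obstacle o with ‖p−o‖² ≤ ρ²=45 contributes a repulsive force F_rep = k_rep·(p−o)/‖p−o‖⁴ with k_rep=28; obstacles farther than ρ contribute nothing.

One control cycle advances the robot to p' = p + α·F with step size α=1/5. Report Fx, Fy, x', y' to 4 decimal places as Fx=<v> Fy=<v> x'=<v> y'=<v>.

Fx=-6.8648 Fy=-2.4765 x'=1.6270 y'=7.5047

F_att = 1/2·(g−p) = 1/2·(-14,-4) = (-7.0000,-2.0000)
o1: d²=37 ≤ ρ²=45; F_rep = 28·(6,1)/37² = (0.1227,0.0205)
o2: d²=178 > ρ²=45 → inactive
o3: d²=32 ≤ ρ²=45; F_rep = 28·(4,-4)/32² = (0.1094,-0.1094)
o4: d²=17 ≤ ρ²=45; F_rep = 28·(-1,-4)/17² = (-0.0969,-0.3875)
F = F_att + ΣF_rep = (-6.8648,-2.4765)
p' = p + 1/5·F = (1.6270,7.5047)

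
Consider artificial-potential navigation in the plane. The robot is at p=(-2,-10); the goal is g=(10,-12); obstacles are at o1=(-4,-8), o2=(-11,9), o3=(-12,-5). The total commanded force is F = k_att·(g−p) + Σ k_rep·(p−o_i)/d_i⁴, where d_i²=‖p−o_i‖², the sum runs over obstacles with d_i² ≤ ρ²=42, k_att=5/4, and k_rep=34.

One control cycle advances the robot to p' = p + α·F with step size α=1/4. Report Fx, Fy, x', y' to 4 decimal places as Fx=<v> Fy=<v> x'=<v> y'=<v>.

Fx=16.0625 Fy=-3.5625 x'=2.0156 y'=-10.8906

F_att = 5/4·(g−p) = 5/4·(12,-2) = (15.0000,-2.5000)
o1: d²=8 ≤ ρ²=42; F_rep = 34·(2,-2)/8² = (1.0625,-1.0625)
o2: d²=442 > ρ²=42 → inactive
o3: d²=125 > ρ²=42 → inactive
F = F_att + ΣF_rep = (16.0625,-3.5625)
p' = p + 1/4·F = (2.0156,-10.8906)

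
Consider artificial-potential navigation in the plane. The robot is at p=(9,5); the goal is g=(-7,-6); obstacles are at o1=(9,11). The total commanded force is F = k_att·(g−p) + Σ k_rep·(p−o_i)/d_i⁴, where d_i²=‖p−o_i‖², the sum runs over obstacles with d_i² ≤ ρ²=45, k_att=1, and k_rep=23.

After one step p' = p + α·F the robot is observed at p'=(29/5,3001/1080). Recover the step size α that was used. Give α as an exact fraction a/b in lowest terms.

F_att = 1·(g−p) = 1·(-16,-11) = (-16.0000,-11.0000)
o1: d²=36 ≤ ρ²=45; F_rep = 23·(0,-6)/36² = (0.0000,-0.1065)
F = F_att + ΣF_rep = (-16.0000,-11.1065)
Δp = p'−p = (-3.2000,-2.2213); α = Δx/Fx = (-16/5) / (-16) = 1/5
check: Δy/Fy = (-2399/1080) / (-2399/216) = 1/5 ✓

α = 1/5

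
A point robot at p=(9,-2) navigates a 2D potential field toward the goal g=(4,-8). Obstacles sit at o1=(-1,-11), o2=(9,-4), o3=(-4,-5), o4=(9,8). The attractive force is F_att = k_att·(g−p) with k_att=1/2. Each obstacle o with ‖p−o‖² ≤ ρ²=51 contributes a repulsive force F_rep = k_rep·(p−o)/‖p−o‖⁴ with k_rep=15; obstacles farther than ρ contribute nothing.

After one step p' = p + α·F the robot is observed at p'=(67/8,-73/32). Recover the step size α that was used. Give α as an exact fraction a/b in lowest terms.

F_att = 1/2·(g−p) = 1/2·(-5,-6) = (-2.5000,-3.0000)
o1: d²=181 > ρ²=51 → inactive
o2: d²=4 ≤ ρ²=51; F_rep = 15·(0,2)/4² = (0.0000,1.8750)
o3: d²=178 > ρ²=51 → inactive
o4: d²=100 > ρ²=51 → inactive
F = F_att + ΣF_rep = (-2.5000,-1.1250)
Δp = p'−p = (-0.6250,-0.2812); α = Δx/Fx = (-5/8) / (-5/2) = 1/4
check: Δy/Fy = (-9/32) / (-9/8) = 1/4 ✓

α = 1/4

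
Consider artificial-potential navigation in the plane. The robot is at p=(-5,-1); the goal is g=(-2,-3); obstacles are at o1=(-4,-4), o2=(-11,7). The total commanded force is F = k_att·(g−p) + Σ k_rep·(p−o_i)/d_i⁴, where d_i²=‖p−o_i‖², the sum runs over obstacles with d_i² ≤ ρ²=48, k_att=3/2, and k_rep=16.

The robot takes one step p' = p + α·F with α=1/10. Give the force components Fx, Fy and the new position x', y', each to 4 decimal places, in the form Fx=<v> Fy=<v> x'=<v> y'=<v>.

Fx=4.3400 Fy=-2.5200 x'=-4.5660 y'=-1.2520

F_att = 3/2·(g−p) = 3/2·(3,-2) = (4.5000,-3.0000)
o1: d²=10 ≤ ρ²=48; F_rep = 16·(-1,3)/10² = (-0.1600,0.4800)
o2: d²=100 > ρ²=48 → inactive
F = F_att + ΣF_rep = (4.3400,-2.5200)
p' = p + 1/10·F = (-4.5660,-1.2520)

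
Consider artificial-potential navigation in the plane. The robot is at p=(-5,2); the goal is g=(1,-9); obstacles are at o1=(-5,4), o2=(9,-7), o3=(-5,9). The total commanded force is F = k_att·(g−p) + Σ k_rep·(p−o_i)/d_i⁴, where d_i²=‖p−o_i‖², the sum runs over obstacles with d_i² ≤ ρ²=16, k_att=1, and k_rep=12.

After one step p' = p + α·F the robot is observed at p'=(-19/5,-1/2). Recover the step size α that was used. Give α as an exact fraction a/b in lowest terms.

F_att = 1·(g−p) = 1·(6,-11) = (6.0000,-11.0000)
o1: d²=4 ≤ ρ²=16; F_rep = 12·(0,-2)/4² = (0.0000,-1.5000)
o2: d²=277 > ρ²=16 → inactive
o3: d²=49 > ρ²=16 → inactive
F = F_att + ΣF_rep = (6.0000,-12.5000)
Δp = p'−p = (1.2000,-2.5000); α = Δx/Fx = (6/5) / (6) = 1/5
check: Δy/Fy = (-5/2) / (-25/2) = 1/5 ✓

α = 1/5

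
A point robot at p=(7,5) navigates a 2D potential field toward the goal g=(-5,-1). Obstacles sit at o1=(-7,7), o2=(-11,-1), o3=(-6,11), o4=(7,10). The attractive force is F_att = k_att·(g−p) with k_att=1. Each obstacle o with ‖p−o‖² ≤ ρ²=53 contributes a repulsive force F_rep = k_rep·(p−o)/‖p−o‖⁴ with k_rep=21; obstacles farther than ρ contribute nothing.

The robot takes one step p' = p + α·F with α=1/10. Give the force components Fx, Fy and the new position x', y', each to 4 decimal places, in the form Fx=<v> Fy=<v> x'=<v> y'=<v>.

F_att = 1·(g−p) = 1·(-12,-6) = (-12.0000,-6.0000)
o1: d²=200 > ρ²=53 → inactive
o2: d²=360 > ρ²=53 → inactive
o3: d²=205 > ρ²=53 → inactive
o4: d²=25 ≤ ρ²=53; F_rep = 21·(0,-5)/25² = (0.0000,-0.1680)
F = F_att + ΣF_rep = (-12.0000,-6.1680)
p' = p + 1/10·F = (5.8000,4.3832)

Fx=-12.0000 Fy=-6.1680 x'=5.8000 y'=4.3832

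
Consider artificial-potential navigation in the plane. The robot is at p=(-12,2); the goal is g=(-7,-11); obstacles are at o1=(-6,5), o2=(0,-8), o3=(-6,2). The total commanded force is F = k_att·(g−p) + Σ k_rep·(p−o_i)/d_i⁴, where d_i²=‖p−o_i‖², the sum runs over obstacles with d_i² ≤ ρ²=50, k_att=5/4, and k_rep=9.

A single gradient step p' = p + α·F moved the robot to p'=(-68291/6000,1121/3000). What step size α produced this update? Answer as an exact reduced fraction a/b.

α = 1/10

F_att = 5/4·(g−p) = 5/4·(5,-13) = (6.2500,-16.2500)
o1: d²=45 ≤ ρ²=50; F_rep = 9·(-6,-3)/45² = (-0.0267,-0.0133)
o2: d²=244 > ρ²=50 → inactive
o3: d²=36 ≤ ρ²=50; F_rep = 9·(-6,0)/36² = (-0.0417,0.0000)
F = F_att + ΣF_rep = (6.1817,-16.2633)
Δp = p'−p = (0.6182,-1.6263); α = Δx/Fx = (3709/6000) / (3709/600) = 1/10
check: Δy/Fy = (-4879/3000) / (-4879/300) = 1/10 ✓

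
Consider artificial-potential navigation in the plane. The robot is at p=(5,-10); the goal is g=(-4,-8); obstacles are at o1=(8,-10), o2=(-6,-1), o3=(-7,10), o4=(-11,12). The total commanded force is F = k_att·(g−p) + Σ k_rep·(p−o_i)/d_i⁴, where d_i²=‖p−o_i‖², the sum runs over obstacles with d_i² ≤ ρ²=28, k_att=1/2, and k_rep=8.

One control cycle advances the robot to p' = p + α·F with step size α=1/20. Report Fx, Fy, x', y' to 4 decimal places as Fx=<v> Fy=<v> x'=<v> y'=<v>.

Fx=-4.7963 Fy=1.0000 x'=4.7602 y'=-9.9500

F_att = 1/2·(g−p) = 1/2·(-9,2) = (-4.5000,1.0000)
o1: d²=9 ≤ ρ²=28; F_rep = 8·(-3,0)/9² = (-0.2963,0.0000)
o2: d²=202 > ρ²=28 → inactive
o3: d²=544 > ρ²=28 → inactive
o4: d²=740 > ρ²=28 → inactive
F = F_att + ΣF_rep = (-4.7963,1.0000)
p' = p + 1/20·F = (4.7602,-9.9500)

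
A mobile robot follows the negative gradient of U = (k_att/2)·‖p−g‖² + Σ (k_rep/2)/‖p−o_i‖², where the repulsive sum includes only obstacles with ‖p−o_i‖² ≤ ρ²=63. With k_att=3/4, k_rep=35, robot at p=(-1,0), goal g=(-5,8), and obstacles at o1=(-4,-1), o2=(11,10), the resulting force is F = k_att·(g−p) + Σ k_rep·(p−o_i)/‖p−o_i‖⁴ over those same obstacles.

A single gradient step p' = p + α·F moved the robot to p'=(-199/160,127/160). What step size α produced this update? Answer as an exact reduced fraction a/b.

α = 1/8

F_att = 3/4·(g−p) = 3/4·(-4,8) = (-3.0000,6.0000)
o1: d²=10 ≤ ρ²=63; F_rep = 35·(3,1)/10² = (1.0500,0.3500)
o2: d²=244 > ρ²=63 → inactive
F = F_att + ΣF_rep = (-1.9500,6.3500)
Δp = p'−p = (-0.2437,0.7937); α = Δx/Fx = (-39/160) / (-39/20) = 1/8
check: Δy/Fy = (127/160) / (127/20) = 1/8 ✓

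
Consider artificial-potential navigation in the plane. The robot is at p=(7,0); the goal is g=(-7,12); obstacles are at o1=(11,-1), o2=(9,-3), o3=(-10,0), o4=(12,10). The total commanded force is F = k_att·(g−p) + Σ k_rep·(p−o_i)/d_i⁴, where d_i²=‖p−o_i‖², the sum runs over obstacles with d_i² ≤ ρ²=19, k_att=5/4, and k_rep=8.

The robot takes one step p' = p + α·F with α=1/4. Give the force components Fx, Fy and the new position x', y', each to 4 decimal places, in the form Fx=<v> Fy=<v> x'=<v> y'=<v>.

F_att = 5/4·(g−p) = 5/4·(-14,12) = (-17.5000,15.0000)
o1: d²=17 ≤ ρ²=19; F_rep = 8·(-4,1)/17² = (-0.1107,0.0277)
o2: d²=13 ≤ ρ²=19; F_rep = 8·(-2,3)/13² = (-0.0947,0.1420)
o3: d²=289 > ρ²=19 → inactive
o4: d²=125 > ρ²=19 → inactive
F = F_att + ΣF_rep = (-17.7054,15.1697)
p' = p + 1/4·F = (2.5736,3.7924)

Fx=-17.7054 Fy=15.1697 x'=2.5736 y'=3.7924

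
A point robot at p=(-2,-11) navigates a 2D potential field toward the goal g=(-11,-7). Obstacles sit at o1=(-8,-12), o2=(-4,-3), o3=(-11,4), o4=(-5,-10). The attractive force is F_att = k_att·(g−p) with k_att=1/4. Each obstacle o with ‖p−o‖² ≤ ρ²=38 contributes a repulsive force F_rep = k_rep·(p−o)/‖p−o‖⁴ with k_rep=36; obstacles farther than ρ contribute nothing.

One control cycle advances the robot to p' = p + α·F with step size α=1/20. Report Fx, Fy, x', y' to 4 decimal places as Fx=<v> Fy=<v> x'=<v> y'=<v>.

Fx=-1.0122 Fy=0.6663 x'=-2.0506 y'=-10.9667

F_att = 1/4·(g−p) = 1/4·(-9,4) = (-2.2500,1.0000)
o1: d²=37 ≤ ρ²=38; F_rep = 36·(6,1)/37² = (0.1578,0.0263)
o2: d²=68 > ρ²=38 → inactive
o3: d²=306 > ρ²=38 → inactive
o4: d²=10 ≤ ρ²=38; F_rep = 36·(3,-1)/10² = (1.0800,-0.3600)
F = F_att + ΣF_rep = (-1.0122,0.6663)
p' = p + 1/20·F = (-2.0506,-10.9667)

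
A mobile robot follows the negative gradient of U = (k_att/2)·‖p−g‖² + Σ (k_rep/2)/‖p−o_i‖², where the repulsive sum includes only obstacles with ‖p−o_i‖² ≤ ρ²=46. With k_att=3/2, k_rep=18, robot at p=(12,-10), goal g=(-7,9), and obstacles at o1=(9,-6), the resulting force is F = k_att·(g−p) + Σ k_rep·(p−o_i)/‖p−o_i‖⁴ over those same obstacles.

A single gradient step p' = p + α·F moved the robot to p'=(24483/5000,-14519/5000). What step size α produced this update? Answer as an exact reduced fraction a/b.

α = 1/4

F_att = 3/2·(g−p) = 3/2·(-19,19) = (-28.5000,28.5000)
o1: d²=25 ≤ ρ²=46; F_rep = 18·(3,-4)/25² = (0.0864,-0.1152)
F = F_att + ΣF_rep = (-28.4136,28.3848)
Δp = p'−p = (-7.1034,7.0962); α = Δx/Fx = (-35517/5000) / (-35517/1250) = 1/4
check: Δy/Fy = (35481/5000) / (35481/1250) = 1/4 ✓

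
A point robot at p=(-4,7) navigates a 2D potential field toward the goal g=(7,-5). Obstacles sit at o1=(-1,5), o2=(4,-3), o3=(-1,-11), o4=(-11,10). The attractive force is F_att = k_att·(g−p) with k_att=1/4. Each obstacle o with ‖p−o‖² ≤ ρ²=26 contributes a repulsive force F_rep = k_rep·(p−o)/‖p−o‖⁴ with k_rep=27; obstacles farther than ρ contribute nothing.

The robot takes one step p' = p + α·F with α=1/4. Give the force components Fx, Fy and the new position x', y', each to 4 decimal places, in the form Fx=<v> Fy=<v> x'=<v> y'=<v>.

Fx=2.2707 Fy=-2.6805 x'=-3.4323 y'=6.3299

F_att = 1/4·(g−p) = 1/4·(11,-12) = (2.7500,-3.0000)
o1: d²=13 ≤ ρ²=26; F_rep = 27·(-3,2)/13² = (-0.4793,0.3195)
o2: d²=164 > ρ²=26 → inactive
o3: d²=333 > ρ²=26 → inactive
o4: d²=58 > ρ²=26 → inactive
F = F_att + ΣF_rep = (2.2707,-2.6805)
p' = p + 1/4·F = (-3.4323,6.3299)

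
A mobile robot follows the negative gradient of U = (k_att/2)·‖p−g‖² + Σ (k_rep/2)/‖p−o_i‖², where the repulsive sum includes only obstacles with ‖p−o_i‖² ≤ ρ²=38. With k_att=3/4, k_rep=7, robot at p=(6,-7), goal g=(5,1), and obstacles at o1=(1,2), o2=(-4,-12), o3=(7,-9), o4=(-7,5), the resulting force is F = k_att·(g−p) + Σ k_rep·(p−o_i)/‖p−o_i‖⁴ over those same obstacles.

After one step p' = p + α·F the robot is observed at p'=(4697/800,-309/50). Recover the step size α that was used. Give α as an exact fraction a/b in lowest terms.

α = 1/8

F_att = 3/4·(g−p) = 3/4·(-1,8) = (-0.7500,6.0000)
o1: d²=106 > ρ²=38 → inactive
o2: d²=125 > ρ²=38 → inactive
o3: d²=5 ≤ ρ²=38; F_rep = 7·(-1,2)/5² = (-0.2800,0.5600)
o4: d²=313 > ρ²=38 → inactive
F = F_att + ΣF_rep = (-1.0300,6.5600)
Δp = p'−p = (-0.1288,0.8200); α = Δx/Fx = (-103/800) / (-103/100) = 1/8
check: Δy/Fy = (41/50) / (164/25) = 1/8 ✓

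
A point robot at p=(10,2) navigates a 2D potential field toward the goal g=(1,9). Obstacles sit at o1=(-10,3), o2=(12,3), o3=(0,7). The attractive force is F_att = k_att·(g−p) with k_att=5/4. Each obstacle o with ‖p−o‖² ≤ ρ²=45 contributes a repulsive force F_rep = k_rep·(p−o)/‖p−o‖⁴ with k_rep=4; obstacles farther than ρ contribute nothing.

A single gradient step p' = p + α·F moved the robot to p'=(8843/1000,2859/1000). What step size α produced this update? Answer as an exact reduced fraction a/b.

α = 1/10

F_att = 5/4·(g−p) = 5/4·(-9,7) = (-11.2500,8.7500)
o1: d²=401 > ρ²=45 → inactive
o2: d²=5 ≤ ρ²=45; F_rep = 4·(-2,-1)/5² = (-0.3200,-0.1600)
o3: d²=125 > ρ²=45 → inactive
F = F_att + ΣF_rep = (-11.5700,8.5900)
Δp = p'−p = (-1.1570,0.8590); α = Δx/Fx = (-1157/1000) / (-1157/100) = 1/10
check: Δy/Fy = (859/1000) / (859/100) = 1/10 ✓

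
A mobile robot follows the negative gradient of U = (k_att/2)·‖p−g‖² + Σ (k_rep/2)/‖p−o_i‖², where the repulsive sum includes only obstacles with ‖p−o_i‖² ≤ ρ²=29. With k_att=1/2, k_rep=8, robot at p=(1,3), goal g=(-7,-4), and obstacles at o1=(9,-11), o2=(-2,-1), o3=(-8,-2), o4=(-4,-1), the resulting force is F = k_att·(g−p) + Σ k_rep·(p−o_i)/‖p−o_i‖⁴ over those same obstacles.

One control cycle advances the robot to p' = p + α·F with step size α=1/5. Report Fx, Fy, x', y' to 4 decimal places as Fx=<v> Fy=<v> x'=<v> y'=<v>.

Fx=-3.9616 Fy=-3.4488 x'=0.2077 y'=2.3102

F_att = 1/2·(g−p) = 1/2·(-8,-7) = (-4.0000,-3.5000)
o1: d²=260 > ρ²=29 → inactive
o2: d²=25 ≤ ρ²=29; F_rep = 8·(3,4)/25² = (0.0384,0.0512)
o3: d²=106 > ρ²=29 → inactive
o4: d²=41 > ρ²=29 → inactive
F = F_att + ΣF_rep = (-3.9616,-3.4488)
p' = p + 1/5·F = (0.2077,2.3102)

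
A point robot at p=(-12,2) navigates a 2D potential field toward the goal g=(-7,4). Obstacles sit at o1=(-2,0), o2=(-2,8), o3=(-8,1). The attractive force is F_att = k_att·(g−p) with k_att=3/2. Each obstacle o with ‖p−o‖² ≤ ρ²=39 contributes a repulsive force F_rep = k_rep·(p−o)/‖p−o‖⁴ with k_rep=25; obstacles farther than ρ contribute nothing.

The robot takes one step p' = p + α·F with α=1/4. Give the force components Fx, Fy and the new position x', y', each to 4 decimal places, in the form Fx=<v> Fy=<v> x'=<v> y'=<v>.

Fx=7.1540 Fy=3.0865 x'=-10.2115 y'=2.7716

F_att = 3/2·(g−p) = 3/2·(5,2) = (7.5000,3.0000)
o1: d²=104 > ρ²=39 → inactive
o2: d²=136 > ρ²=39 → inactive
o3: d²=17 ≤ ρ²=39; F_rep = 25·(-4,1)/17² = (-0.3460,0.0865)
F = F_att + ΣF_rep = (7.1540,3.0865)
p' = p + 1/4·F = (-10.2115,2.7716)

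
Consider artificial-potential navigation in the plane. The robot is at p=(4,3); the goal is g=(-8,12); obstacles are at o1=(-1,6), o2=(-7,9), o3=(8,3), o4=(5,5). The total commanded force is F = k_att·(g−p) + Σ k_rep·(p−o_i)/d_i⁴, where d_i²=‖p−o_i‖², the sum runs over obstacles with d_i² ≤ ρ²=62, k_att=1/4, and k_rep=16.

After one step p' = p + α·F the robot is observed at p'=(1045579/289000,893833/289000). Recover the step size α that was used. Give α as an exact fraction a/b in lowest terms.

α = 1/10

F_att = 1/4·(g−p) = 1/4·(-12,9) = (-3.0000,2.2500)
o1: d²=34 ≤ ρ²=62; F_rep = 16·(5,-3)/34² = (0.0692,-0.0415)
o2: d²=157 > ρ²=62 → inactive
o3: d²=16 ≤ ρ²=62; F_rep = 16·(-4,0)/16² = (-0.2500,0.0000)
o4: d²=5 ≤ ρ²=62; F_rep = 16·(-1,-2)/5² = (-0.6400,-1.2800)
F = F_att + ΣF_rep = (-3.8208,0.9285)
Δp = p'−p = (-0.3821,0.0928); α = Δx/Fx = (-110421/289000) / (-110421/28900) = 1/10
check: Δy/Fy = (26833/289000) / (26833/28900) = 1/10 ✓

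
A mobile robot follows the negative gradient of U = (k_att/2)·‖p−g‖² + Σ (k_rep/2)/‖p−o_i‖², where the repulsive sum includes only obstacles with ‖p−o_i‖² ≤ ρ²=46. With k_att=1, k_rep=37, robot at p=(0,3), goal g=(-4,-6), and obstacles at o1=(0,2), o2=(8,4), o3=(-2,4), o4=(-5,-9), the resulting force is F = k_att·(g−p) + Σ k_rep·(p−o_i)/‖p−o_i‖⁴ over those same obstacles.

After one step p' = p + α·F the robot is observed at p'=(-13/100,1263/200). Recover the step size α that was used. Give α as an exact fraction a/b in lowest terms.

α = 1/8

F_att = 1·(g−p) = 1·(-4,-9) = (-4.0000,-9.0000)
o1: d²=1 ≤ ρ²=46; F_rep = 37·(0,1)/1² = (0.0000,37.0000)
o2: d²=65 > ρ²=46 → inactive
o3: d²=5 ≤ ρ²=46; F_rep = 37·(2,-1)/5² = (2.9600,-1.4800)
o4: d²=169 > ρ²=46 → inactive
F = F_att + ΣF_rep = (-1.0400,26.5200)
Δp = p'−p = (-0.1300,3.3150); α = Δx/Fx = (-13/100) / (-26/25) = 1/8
check: Δy/Fy = (663/200) / (663/25) = 1/8 ✓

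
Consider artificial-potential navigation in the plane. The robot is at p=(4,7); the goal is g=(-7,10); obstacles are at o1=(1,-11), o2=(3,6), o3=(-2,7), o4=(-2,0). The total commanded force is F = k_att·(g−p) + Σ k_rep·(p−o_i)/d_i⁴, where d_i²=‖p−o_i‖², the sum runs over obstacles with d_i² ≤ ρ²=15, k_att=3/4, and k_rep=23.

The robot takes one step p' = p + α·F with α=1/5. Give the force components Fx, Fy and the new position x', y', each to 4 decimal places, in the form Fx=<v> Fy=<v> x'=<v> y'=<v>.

Fx=-2.5000 Fy=8.0000 x'=3.5000 y'=8.6000

F_att = 3/4·(g−p) = 3/4·(-11,3) = (-8.2500,2.2500)
o1: d²=333 > ρ²=15 → inactive
o2: d²=2 ≤ ρ²=15; F_rep = 23·(1,1)/2² = (5.7500,5.7500)
o3: d²=36 > ρ²=15 → inactive
o4: d²=85 > ρ²=15 → inactive
F = F_att + ΣF_rep = (-2.5000,8.0000)
p' = p + 1/5·F = (3.5000,8.6000)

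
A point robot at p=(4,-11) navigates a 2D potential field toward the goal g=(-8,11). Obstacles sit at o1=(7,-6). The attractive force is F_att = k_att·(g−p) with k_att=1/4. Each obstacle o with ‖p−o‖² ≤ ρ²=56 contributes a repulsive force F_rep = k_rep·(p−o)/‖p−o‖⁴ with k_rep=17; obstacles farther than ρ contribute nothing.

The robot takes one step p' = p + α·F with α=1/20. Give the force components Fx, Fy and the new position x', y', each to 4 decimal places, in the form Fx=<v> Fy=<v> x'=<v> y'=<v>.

Fx=-3.0441 Fy=5.4265 x'=3.8478 y'=-10.7287

F_att = 1/4·(g−p) = 1/4·(-12,22) = (-3.0000,5.5000)
o1: d²=34 ≤ ρ²=56; F_rep = 17·(-3,-5)/34² = (-0.0441,-0.0735)
F = F_att + ΣF_rep = (-3.0441,5.4265)
p' = p + 1/20·F = (3.8478,-10.7287)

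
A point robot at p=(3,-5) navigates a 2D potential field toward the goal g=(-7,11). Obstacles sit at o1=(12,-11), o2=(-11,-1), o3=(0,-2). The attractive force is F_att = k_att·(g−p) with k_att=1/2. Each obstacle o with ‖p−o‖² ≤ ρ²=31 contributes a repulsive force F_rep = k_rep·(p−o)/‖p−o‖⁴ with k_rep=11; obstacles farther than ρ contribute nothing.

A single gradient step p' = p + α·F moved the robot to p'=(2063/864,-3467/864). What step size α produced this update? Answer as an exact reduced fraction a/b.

α = 1/8

F_att = 1/2·(g−p) = 1/2·(-10,16) = (-5.0000,8.0000)
o1: d²=117 > ρ²=31 → inactive
o2: d²=212 > ρ²=31 → inactive
o3: d²=18 ≤ ρ²=31; F_rep = 11·(3,-3)/18² = (0.1019,-0.1019)
F = F_att + ΣF_rep = (-4.8981,7.8981)
Δp = p'−p = (-0.6123,0.9873); α = Δx/Fx = (-529/864) / (-529/108) = 1/8
check: Δy/Fy = (853/864) / (853/108) = 1/8 ✓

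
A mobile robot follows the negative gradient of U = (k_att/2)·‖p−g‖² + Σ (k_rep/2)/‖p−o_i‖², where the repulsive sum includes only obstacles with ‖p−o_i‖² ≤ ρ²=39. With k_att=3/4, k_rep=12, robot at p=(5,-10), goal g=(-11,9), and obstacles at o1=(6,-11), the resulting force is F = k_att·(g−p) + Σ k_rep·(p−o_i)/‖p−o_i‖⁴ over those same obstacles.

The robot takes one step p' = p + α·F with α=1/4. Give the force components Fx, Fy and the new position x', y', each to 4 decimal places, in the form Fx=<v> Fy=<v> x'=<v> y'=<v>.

Fx=-15.0000 Fy=17.2500 x'=1.2500 y'=-5.6875

F_att = 3/4·(g−p) = 3/4·(-16,19) = (-12.0000,14.2500)
o1: d²=2 ≤ ρ²=39; F_rep = 12·(-1,1)/2² = (-3.0000,3.0000)
F = F_att + ΣF_rep = (-15.0000,17.2500)
p' = p + 1/4·F = (1.2500,-5.6875)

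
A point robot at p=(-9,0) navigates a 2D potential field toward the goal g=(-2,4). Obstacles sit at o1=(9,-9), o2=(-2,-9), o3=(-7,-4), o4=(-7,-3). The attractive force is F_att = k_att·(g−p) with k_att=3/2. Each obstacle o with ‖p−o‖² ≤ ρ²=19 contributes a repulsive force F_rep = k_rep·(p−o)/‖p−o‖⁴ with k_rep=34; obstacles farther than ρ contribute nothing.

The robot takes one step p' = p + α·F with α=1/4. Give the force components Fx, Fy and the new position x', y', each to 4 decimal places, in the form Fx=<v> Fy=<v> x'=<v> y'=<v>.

F_att = 3/2·(g−p) = 3/2·(7,4) = (10.5000,6.0000)
o1: d²=405 > ρ²=19 → inactive
o2: d²=130 > ρ²=19 → inactive
o3: d²=20 > ρ²=19 → inactive
o4: d²=13 ≤ ρ²=19; F_rep = 34·(-2,3)/13² = (-0.4024,0.6036)
F = F_att + ΣF_rep = (10.0976,6.6036)
p' = p + 1/4·F = (-6.4756,1.6509)

Fx=10.0976 Fy=6.6036 x'=-6.4756 y'=1.6509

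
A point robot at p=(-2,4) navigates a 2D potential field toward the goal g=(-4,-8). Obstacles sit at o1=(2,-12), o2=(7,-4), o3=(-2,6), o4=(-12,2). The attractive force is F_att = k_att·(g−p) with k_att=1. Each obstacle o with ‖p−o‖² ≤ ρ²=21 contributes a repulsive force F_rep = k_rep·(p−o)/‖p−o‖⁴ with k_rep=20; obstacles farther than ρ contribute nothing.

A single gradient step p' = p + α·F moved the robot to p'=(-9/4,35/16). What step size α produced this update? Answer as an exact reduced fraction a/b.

F_att = 1·(g−p) = 1·(-2,-12) = (-2.0000,-12.0000)
o1: d²=272 > ρ²=21 → inactive
o2: d²=145 > ρ²=21 → inactive
o3: d²=4 ≤ ρ²=21; F_rep = 20·(0,-2)/4² = (0.0000,-2.5000)
o4: d²=104 > ρ²=21 → inactive
F = F_att + ΣF_rep = (-2.0000,-14.5000)
Δp = p'−p = (-0.2500,-1.8125); α = Δx/Fx = (-1/4) / (-2) = 1/8
check: Δy/Fy = (-29/16) / (-29/2) = 1/8 ✓

α = 1/8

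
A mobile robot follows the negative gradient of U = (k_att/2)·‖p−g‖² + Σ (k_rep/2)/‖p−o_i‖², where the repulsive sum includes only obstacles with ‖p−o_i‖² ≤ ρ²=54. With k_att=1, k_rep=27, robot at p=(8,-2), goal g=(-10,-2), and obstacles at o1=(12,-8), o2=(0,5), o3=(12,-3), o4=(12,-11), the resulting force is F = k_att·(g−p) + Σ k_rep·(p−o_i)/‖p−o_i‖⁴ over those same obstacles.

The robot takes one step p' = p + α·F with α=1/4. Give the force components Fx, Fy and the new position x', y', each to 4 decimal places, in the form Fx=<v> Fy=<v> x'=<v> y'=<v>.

Fx=-18.4136 Fy=0.1533 x'=3.3966 y'=-1.9617

F_att = 1·(g−p) = 1·(-18,0) = (-18.0000,0.0000)
o1: d²=52 ≤ ρ²=54; F_rep = 27·(-4,6)/52² = (-0.0399,0.0599)
o2: d²=113 > ρ²=54 → inactive
o3: d²=17 ≤ ρ²=54; F_rep = 27·(-4,1)/17² = (-0.3737,0.0934)
o4: d²=97 > ρ²=54 → inactive
F = F_att + ΣF_rep = (-18.4136,0.1533)
p' = p + 1/4·F = (3.3966,-1.9617)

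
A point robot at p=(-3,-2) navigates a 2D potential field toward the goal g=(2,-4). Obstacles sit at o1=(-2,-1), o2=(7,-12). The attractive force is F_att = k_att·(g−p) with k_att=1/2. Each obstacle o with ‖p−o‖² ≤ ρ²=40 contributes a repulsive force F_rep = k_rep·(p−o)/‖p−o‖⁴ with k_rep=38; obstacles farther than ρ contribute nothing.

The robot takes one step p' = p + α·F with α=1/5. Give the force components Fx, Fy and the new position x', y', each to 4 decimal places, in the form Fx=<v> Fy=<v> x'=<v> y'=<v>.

Fx=-7.0000 Fy=-10.5000 x'=-4.4000 y'=-4.1000

F_att = 1/2·(g−p) = 1/2·(5,-2) = (2.5000,-1.0000)
o1: d²=2 ≤ ρ²=40; F_rep = 38·(-1,-1)/2² = (-9.5000,-9.5000)
o2: d²=200 > ρ²=40 → inactive
F = F_att + ΣF_rep = (-7.0000,-10.5000)
p' = p + 1/5·F = (-4.4000,-4.1000)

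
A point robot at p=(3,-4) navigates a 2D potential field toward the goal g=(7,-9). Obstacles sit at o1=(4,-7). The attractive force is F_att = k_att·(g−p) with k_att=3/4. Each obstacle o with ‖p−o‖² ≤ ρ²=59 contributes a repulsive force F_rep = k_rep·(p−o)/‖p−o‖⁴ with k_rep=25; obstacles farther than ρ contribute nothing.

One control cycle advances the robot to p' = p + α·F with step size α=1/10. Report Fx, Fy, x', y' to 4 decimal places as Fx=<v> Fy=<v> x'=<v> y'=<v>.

Fx=2.7500 Fy=-3.0000 x'=3.2750 y'=-4.3000

F_att = 3/4·(g−p) = 3/4·(4,-5) = (3.0000,-3.7500)
o1: d²=10 ≤ ρ²=59; F_rep = 25·(-1,3)/10² = (-0.2500,0.7500)
F = F_att + ΣF_rep = (2.7500,-3.0000)
p' = p + 1/10·F = (3.2750,-4.3000)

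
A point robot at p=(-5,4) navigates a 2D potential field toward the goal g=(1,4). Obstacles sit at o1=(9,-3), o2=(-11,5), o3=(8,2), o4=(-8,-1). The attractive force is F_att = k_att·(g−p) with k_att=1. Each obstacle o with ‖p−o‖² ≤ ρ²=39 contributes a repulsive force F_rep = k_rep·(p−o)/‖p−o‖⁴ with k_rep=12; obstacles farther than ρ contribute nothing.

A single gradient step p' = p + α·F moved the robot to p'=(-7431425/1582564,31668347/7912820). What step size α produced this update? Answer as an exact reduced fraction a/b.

α = 1/20

F_att = 1·(g−p) = 1·(6,0) = (6.0000,0.0000)
o1: d²=245 > ρ²=39 → inactive
o2: d²=37 ≤ ρ²=39; F_rep = 12·(6,-1)/37² = (0.0526,-0.0088)
o3: d²=173 > ρ²=39 → inactive
o4: d²=34 ≤ ρ²=39; F_rep = 12·(3,5)/34² = (0.0311,0.0519)
F = F_att + ΣF_rep = (6.0837,0.0431)
Δp = p'−p = (0.3042,0.0022); α = Δx/Fx = (481395/1582564) / (2406975/395641) = 1/20
check: Δy/Fy = (17067/7912820) / (17067/395641) = 1/20 ✓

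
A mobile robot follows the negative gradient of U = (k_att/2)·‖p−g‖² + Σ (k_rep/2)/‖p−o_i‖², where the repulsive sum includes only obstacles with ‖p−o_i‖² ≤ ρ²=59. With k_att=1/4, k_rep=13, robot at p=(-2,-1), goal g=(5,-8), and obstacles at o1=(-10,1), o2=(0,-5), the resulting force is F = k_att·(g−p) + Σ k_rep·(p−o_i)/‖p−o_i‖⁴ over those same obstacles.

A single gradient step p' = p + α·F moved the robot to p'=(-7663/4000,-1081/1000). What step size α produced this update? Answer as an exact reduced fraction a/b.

F_att = 1/4·(g−p) = 1/4·(7,-7) = (1.7500,-1.7500)
o1: d²=68 > ρ²=59 → inactive
o2: d²=20 ≤ ρ²=59; F_rep = 13·(-2,4)/20² = (-0.0650,0.1300)
F = F_att + ΣF_rep = (1.6850,-1.6200)
Δp = p'−p = (0.0843,-0.0810); α = Δx/Fx = (337/4000) / (337/200) = 1/20
check: Δy/Fy = (-81/1000) / (-81/50) = 1/20 ✓

α = 1/20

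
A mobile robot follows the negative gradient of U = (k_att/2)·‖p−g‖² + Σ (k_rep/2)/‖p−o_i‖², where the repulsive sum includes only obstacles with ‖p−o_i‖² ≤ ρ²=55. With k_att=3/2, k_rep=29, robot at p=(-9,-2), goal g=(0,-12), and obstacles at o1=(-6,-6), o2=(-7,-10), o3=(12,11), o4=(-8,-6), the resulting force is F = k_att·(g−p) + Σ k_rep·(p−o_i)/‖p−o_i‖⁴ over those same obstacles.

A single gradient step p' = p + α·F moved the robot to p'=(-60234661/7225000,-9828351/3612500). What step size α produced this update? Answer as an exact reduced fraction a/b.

F_att = 3/2·(g−p) = 3/2·(9,-10) = (13.5000,-15.0000)
o1: d²=25 ≤ ρ²=55; F_rep = 29·(-3,4)/25² = (-0.1392,0.1856)
o2: d²=68 > ρ²=55 → inactive
o3: d²=610 > ρ²=55 → inactive
o4: d²=17 ≤ ρ²=55; F_rep = 29·(-1,4)/17² = (-0.1003,0.4014)
F = F_att + ΣF_rep = (13.2605,-14.4130)
Δp = p'−p = (0.6630,-0.7207); α = Δx/Fx = (4790339/7225000) / (4790339/361250) = 1/20
check: Δy/Fy = (-2603351/3612500) / (-2603351/180625) = 1/20 ✓

α = 1/20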